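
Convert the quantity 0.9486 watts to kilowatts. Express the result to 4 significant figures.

0.0009486 kilowatts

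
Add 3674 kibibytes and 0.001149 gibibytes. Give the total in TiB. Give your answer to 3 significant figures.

3674 KiB = 3.42168 × 10^-6 TiB and 0.001149 GiB = 1.12207 × 10^-6 TiB.
3.42168 × 10^-6 + 1.12207 × 10^-6 ≈ 4.54 × 10^-6 TiB.

4.54 × 10^-6 TiB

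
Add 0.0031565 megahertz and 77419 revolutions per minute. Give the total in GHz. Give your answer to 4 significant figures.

4.447 × 10^-6 GHz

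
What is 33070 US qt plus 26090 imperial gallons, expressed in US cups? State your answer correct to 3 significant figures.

33070 US qt = 132280 US cup and 26090 imp gal = 501325 US cup.
132280 + 501325 ≈ 634000 US cup.

634000 US cups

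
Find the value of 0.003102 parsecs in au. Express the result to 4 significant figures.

1 parsec = 206265 astronomical units.
So 0.003102 × 206265 ≈ 639.8 au.

639.8 astronomical units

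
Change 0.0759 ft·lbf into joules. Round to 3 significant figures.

0.103 J

1 ft·lbf = 1.35582 J.
Thus 0.0759 × 1.35582 ≈ 0.103 J.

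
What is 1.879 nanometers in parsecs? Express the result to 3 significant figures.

1 nanometer = 3.24078 × 10^-26 parsecs.
1.879 × 3.24078 × 10^-26 ≈ 6.09 × 10^-26 pc.

6.09 × 10^-26 parsecs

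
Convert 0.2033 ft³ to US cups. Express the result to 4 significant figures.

1 ft³ = 119.688 US cup.
Then 0.2033 × 119.688 ≈ 24.33 US cup.

24.33 US cups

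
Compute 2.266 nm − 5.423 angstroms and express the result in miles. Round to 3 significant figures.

1.07e-12 miles

2.266 nm = 1.40803e-12 mi and 5.423 Å = 3.36970e-13 mi.
1.40803e-12 − 3.36970e-13 ≈ 1.07e-12 mi.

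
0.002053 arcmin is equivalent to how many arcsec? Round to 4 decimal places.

1 arcmin = 60.0000 arcsec.
0.002053 × 60.0000 ≈ 0.1232 arcsec.

0.1232 arcseconds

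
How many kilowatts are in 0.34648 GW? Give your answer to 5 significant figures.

1 GW = 1.00000e+6 kilowatts.
So 0.34648 × 1.00000e+6 ≈ 346480 kW.

346480 kW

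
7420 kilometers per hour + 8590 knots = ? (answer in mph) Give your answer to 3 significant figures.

14500 mph

7420 km/h = 4610.57 mph and 8590 kn = 9885.20 mph.
4610.57 + 9885.20 ≈ 14500 mph.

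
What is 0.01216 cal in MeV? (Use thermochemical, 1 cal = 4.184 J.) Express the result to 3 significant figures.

3.18e+11 MeV

1 calorie = 2.61145e+13 megaelectronvolts.
Then 0.01216 × 2.61145e+13 ≈ 3.18e+11 MeV.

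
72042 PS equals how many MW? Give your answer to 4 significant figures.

1 PS = 0.000735499 megawatts.
Then 72042 × 0.000735499 ≈ 52.99 MW.

52.99 MW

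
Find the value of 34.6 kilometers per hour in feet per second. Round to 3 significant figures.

31.5 ft/s

1 kilometer per hour = 0.911344 feet per second.
So 34.6 × 0.911344 ≈ 31.5 ft/s.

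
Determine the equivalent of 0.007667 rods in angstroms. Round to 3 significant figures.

3.86e+8 Å

1 rod = 5.02920e+10 Å.
0.007667 × 5.02920e+10 ≈ 3.86e+8 Å.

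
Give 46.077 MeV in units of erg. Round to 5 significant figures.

1 megaelectronvolt = 1.6021766 × 10^-6 ergs.
46.077 × 1.6021766 × 10^-6 ≈ 7.3823 × 10^-5 erg.

7.3823 × 10^-5 ergs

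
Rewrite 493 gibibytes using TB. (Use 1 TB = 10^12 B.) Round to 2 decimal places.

0.53 terabytes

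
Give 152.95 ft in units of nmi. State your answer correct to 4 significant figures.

0.02517 nmi

1 foot = 0.000164579 nautical miles.
Then 152.95 × 0.000164579 ≈ 0.02517 nmi.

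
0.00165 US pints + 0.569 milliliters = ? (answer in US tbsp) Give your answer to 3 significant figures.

0.0913 US tbsp

0.00165 US pt = 0.0528000 US tbsp and 0.569 mL = 0.0384804 US tbsp.
0.0528000 + 0.0384804 ≈ 0.0913 US tbsp.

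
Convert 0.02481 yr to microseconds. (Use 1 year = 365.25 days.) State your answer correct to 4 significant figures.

1 year = 3.15576e+13 μs.
Thus 0.02481 × 3.15576e+13 ≈ 7.829e+11 μs.

7.829e+11 microseconds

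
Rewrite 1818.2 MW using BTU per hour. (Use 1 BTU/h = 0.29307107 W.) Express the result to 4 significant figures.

6.204 × 10^9 BTU per hour

1 MW = 3.41214 × 10^6 BTU per hour.
So 1818.2 × 3.41214 × 10^6 ≈ 6.204 × 10^9 BTU/h.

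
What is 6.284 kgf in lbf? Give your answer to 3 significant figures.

1 kgf = 2.20462 pounds-force.
Thus 6.284 × 2.20462 ≈ 13.9 lbf.

13.9 lbf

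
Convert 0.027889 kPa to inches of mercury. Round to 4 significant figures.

0.008236 inHg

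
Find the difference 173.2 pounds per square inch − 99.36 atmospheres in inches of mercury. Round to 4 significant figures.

-2620 inches of mercury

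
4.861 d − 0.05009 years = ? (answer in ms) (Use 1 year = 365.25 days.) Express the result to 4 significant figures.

4.861 d = 4.19990e+8 ms and 0.05009 yr = 1.58072e+9 ms.
4.19990e+8 − 1.58072e+9 ≈ -1.161e+9 ms.

-1.161e+9 ms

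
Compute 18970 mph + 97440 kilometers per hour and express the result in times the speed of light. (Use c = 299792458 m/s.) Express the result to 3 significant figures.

18970 mph = 2.82874 × 10^-5 c and 97440 km/h = 9.02847 × 10^-5 c.
2.82874 × 10^-5 + 9.02847 × 10^-5 ≈ 0.000119 c.

0.000119 c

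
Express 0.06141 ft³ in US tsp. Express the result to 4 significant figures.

352.8 US tsp

1 ft³ = 5745.04 US tsp.
So 0.06141 × 5745.04 ≈ 352.8 US tsp.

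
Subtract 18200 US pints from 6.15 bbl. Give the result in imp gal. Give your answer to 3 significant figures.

-1680 imperial gallons

6.15 bbl = 215.080 imp gal and 18200 US pt = 1894.33 imp gal.
215.080 − 1894.33 ≈ -1680 imp gal.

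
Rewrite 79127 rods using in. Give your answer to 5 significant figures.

1.5667e+7 inches

1 rod = 198.000 inches.
79127 × 198.000 ≈ 1.5667e+7 in.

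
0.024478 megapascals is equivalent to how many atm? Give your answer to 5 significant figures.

1 MPa = 9.86923 atm.
Then 0.024478 × 9.86923 ≈ 0.24158 atm.

0.24158 atmospheres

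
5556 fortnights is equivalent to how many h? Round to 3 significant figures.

1.87e+6 h

1 fortnight = 336.000 h.
So 5556 × 336.000 ≈ 1.87e+6 h.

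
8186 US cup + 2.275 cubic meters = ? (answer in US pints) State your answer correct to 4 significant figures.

8901 US pints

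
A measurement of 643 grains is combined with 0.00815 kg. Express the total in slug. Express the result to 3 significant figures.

0.00341 slug

643 gr = 0.00285501 slug and 0.00815 kg = 0.000558452 slug.
0.00285501 + 0.000558452 ≈ 0.00341 slug.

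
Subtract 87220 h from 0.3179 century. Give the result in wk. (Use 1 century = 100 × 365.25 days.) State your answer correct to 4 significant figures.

0.3179 century = 1658.76 wk and 87220 h = 519.167 wk.
1658.76 − 519.167 ≈ 1140 wk.

1140 weeks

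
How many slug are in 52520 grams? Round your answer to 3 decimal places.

3.599 slug

1 gram = 6.85218e-5 slug.
52520 × 6.85218e-5 ≈ 3.599 slug.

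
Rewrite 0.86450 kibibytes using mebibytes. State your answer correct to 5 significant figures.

0.00084424 MiB

1 KiB = 0.0009765625 MiB.
Thus 0.86450 × 0.0009765625 ≈ 0.00084424 MiB.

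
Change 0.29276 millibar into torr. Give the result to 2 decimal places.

0.22 torr

1 mbar = 0.750062 torr.
Thus 0.29276 × 0.750062 ≈ 0.22 torr.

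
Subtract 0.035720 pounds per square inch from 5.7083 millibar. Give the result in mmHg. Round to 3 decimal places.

2.434 mmHg

5.7083 mbar = 4.28158 mmHg and 0.035720 psi = 1.84726 mmHg.
4.28158 − 1.84726 ≈ 2.434 mmHg.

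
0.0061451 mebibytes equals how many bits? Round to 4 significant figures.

51550 bit

1 mebibyte = 8.38861 × 10^6 bit.
Then 0.0061451 × 8.38861 × 10^6 ≈ 51550 bit.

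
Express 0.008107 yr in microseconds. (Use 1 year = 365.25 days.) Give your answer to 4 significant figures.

2.558e+11 microseconds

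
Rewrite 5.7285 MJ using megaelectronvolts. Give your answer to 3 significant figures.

1 MJ = 6.24151e+18 MeV.
5.7285 × 6.24151e+18 ≈ 3.58e+19 MeV.

3.58e+19 MeV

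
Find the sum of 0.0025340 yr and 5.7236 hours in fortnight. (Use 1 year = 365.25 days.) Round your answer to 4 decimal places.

0.0831 fortnight

0.0025340 yr = 0.06611025 fortnight and 5.7236 h = 0.01703452 fortnight.
0.06611025 + 0.01703452 ≈ 0.0831 fortnight.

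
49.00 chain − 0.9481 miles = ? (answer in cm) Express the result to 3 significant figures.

-54000 cm

49.00 chain = 98572.3 cm and 0.9481 mi = 152582 cm.
98572.3 − 152582 ≈ -54000 cm.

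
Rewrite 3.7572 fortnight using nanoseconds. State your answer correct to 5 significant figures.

4.5447 × 10^15 ns

1 fortnight = 1.20960 × 10^15 ns.
So 3.7572 × 1.20960 × 10^15 ≈ 4.5447 × 10^15 ns.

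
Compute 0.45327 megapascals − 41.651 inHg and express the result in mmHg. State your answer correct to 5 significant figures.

2341.9 mmHg

0.45327 MPa = 3399.80 mmHg and 41.651 inHg = 1057.94 mmHg.
3399.80 − 1057.94 ≈ 2341.9 mmHg.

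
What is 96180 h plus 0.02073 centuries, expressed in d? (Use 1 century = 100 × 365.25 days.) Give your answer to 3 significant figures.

96180 h = 4007.50 d and 0.02073 century = 757.163 d.
4007.50 + 757.163 ≈ 4760 d.

4760 days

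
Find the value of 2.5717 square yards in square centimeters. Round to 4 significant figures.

1 square yard = 8361.27 cm².
2.5717 × 8361.27 ≈ 21500 cm².

21500 cm²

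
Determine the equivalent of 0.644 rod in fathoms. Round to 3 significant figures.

1.77 fathoms

1 rod = 2.75000 fathoms.
Thus 0.644 × 2.75000 ≈ 1.77 fathom.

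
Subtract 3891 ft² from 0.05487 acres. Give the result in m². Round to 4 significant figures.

-139.4 m²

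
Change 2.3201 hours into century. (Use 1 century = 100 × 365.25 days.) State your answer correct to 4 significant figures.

2.647 × 10^-6 century

1 h = 1.14077 × 10^-6 century.
Thus 2.3201 × 1.14077 × 10^-6 ≈ 2.647 × 10^-6 century.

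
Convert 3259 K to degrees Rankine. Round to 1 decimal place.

5866.2 degrees Rankine

°R = K × 9/5.
Applying the formula gives 5866.2 °R.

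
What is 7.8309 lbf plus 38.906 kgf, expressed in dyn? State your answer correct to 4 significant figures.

7.8309 lbf = 3.48336 × 10^6 dyn and 38.906 kgf = 3.81538 × 10^7 dyn.
3.48336 × 10^6 + 3.81538 × 10^7 ≈ 4.164 × 10^7 dyn.

4.164 × 10^7 dynes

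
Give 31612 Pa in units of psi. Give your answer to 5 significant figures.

4.5849 psi

1 pascal = 0.000145038 psi.
Thus 31612 × 0.000145038 ≈ 4.5849 psi.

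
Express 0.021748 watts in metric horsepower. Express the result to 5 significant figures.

1 watt = 0.00135962 metric horsepower.
So 0.021748 × 0.00135962 ≈ 2.9569e-5 PS.

2.9569e-5 metric horsepower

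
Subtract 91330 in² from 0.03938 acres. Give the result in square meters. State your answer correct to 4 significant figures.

100.4 m²

0.03938 acre = 159.365 m² and 91330 in² = 58.9225 m².
159.365 − 58.9225 ≈ 100.4 m².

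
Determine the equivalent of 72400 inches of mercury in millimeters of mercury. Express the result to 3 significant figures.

1.84 × 10^6 millimeters of mercury

1 inHg = 25.4000 mmHg.
So 72400 × 25.4000 ≈ 1.84 × 10^6 mmHg.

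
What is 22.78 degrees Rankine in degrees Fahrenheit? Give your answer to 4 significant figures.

-436.9 degrees Fahrenheit

°R = °F + 459.67.
Applying the formula gives -436.9 °F.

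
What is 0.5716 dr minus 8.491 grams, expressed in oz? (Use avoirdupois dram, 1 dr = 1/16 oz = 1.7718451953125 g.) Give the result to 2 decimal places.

0.5716 dr = 0.0357250 oz and 8.491 g = 0.299511 oz.
0.0357250 − 0.299511 ≈ -0.26 oz.

-0.26 oz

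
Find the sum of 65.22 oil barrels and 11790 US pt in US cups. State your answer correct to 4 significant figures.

65.22 bbl = 43827.8 US cup and 11790 US pt = 23580.0 US cup.
43827.8 + 23580.0 ≈ 67410 US cup.

67410 US cup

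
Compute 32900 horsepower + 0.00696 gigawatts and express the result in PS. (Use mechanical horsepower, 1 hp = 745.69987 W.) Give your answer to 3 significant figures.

42800 metric horsepower

32900 hp = 33356.3 PS and 0.00696 GW = 9462.97 PS.
33356.3 + 9462.97 ≈ 42800 PS.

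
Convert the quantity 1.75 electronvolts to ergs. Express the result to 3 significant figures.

1 electronvolt = 1.60218 × 10^-12 erg.
Then 1.75 × 1.60218 × 10^-12 ≈ 2.80 × 10^-12 erg.

2.80 × 10^-12 erg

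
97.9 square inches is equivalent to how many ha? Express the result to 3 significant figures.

1 in² = 6.45160e-8 ha.
Thus 97.9 × 6.45160e-8 ≈ 6.32e-6 ha.

6.32e-6 hectares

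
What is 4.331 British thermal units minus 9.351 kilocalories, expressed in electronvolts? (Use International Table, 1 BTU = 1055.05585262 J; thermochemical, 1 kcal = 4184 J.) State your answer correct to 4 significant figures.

-2.157 × 10^23 eV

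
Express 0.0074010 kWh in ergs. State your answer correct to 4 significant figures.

1 kilowatt-hour = 3.60000 × 10^13 ergs.
So 0.0074010 × 3.60000 × 10^13 ≈ 2.664 × 10^11 erg.

2.664 × 10^11 ergs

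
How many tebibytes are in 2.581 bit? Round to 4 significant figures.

2.934e-13 tebibytes

1 bit = 1.13687e-13 TiB.
So 2.581 × 1.13687e-13 ≈ 2.934e-13 TiB.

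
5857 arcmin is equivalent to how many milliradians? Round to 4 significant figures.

1704 mrad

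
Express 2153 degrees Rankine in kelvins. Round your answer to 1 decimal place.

1196.1 kelvins

°R = K × 9/5.
Applying the formula gives 1196.1 K.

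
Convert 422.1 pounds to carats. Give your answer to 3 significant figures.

957000 ct

1 lb = 2267.96 ct.
So 422.1 × 2267.96 ≈ 957000 ct.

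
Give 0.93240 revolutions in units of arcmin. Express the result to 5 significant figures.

20140 arcmin

1 rev = 21600.0 arcminutes.
Thus 0.93240 × 21600.0 ≈ 20140 arcmin.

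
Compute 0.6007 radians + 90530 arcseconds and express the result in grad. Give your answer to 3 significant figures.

0.6007 rad = 38.2417 grad and 90530 arcsec = 27.9414 grad.
38.2417 + 27.9414 ≈ 66.2 grad.

66.2 grad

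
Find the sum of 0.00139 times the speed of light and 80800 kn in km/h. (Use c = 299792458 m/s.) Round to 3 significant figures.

0.00139 c = 1.50016e+6 km/h and 80800 kn = 149642 km/h.
1.50016e+6 + 149642 ≈ 1.65e+6 km/h.

1.65e+6 km/h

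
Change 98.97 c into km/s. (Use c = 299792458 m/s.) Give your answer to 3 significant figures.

2.97e+7 km/s

1 speed of light = 299792 kilometers per second.
So 98.97 × 299792 ≈ 2.97e+7 km/s.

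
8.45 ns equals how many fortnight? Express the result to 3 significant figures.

6.99 × 10^-15 fortnight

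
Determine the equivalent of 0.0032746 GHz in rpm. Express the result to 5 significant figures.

1 gigahertz = 6.00000 × 10^10 revolutions per minute.
Then 0.0032746 × 6.00000 × 10^10 ≈ 1.9648 × 10^8 rpm.

1.9648 × 10^8 rpm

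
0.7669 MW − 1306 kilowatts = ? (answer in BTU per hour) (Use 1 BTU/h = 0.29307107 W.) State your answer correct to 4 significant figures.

-1.839 × 10^6 BTU/h

0.7669 MW = 2.61677 × 10^6 BTU/h and 1306 kW = 4.45626 × 10^6 BTU/h.
2.61677 × 10^6 − 4.45626 × 10^6 ≈ -1.839 × 10^6 BTU/h.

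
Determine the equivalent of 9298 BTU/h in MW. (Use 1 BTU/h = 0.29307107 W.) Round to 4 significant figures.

1 BTU/h = 2.93071e-7 megawatts.
Thus 9298 × 2.93071e-7 ≈ 0.002725 MW.

0.002725 MW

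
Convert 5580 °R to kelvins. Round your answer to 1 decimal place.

°R = K × 9/5.
Applying the formula gives 3100.0 K.

3100.0 K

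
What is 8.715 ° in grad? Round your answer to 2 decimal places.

1 degree = 1.11111 grad.
8.715 × 1.11111 ≈ 9.68 grad.

9.68 grad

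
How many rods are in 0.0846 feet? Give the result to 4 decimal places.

1 ft = 0.0606061 rods.
Thus 0.0846 × 0.0606061 ≈ 0.0051 rod.

0.0051 rods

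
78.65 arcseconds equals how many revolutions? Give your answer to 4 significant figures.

1 arcsec = 7.71605 × 10^-7 rev.
Then 78.65 × 7.71605 × 10^-7 ≈ 6.069 × 10^-5 rev.

6.069 × 10^-5 rev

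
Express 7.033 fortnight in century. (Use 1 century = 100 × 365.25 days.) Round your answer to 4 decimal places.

1 fortnight = 0.000383299 century.
Then 7.033 × 0.000383299 ≈ 0.0027 century.

0.0027 century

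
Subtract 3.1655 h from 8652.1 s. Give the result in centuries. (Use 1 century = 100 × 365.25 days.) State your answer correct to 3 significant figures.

-8.69e-7 century

8652.1 s = 2.74169e-6 century and 3.1655 h = 3.61111e-6 century.
2.74169e-6 − 3.61111e-6 ≈ -8.69e-7 century.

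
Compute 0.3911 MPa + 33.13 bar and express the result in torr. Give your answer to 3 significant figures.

27800 torr

0.3911 MPa = 2933.49 torr and 33.13 bar = 24849.5 torr.
2933.49 + 24849.5 ≈ 27800 torr.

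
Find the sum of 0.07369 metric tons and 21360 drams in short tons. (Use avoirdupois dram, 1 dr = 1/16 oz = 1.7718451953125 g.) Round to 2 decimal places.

0.07369 t = 0.08122932 short ton and 21360 dr = 0.04171875 short ton.
0.08122932 + 0.04171875 ≈ 0.12 short ton.

0.12 short tons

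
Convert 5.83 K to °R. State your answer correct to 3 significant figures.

10.5 °R

°R = K × 9/5.
Applying the formula gives 10.5 °R.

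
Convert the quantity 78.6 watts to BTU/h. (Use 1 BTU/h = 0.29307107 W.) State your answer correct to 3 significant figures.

268 BTU/h

1 watt = 3.41214 BTU/h.
So 78.6 × 3.41214 ≈ 268 BTU/h.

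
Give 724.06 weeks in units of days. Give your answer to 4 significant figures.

1 wk = 7.00000 days.
Then 724.06 × 7.00000 ≈ 5068 d.

5068 days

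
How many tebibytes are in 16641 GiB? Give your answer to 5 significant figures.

16.251 TiB

1 gibibyte = 0.0009765625 TiB.
So 16641 × 0.0009765625 ≈ 16.251 TiB.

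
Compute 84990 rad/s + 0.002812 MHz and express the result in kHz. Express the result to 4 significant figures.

84990 rad/s = 13.5266 kHz and 0.002812 MHz = 2.81200 kHz.
13.5266 + 2.81200 ≈ 16.34 kHz.

16.34 kHz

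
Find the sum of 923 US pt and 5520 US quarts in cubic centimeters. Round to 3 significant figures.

923 US pt = 436742 cm³ and 5520 US qt = 5.22387 × 10^6 cm³.
436742 + 5.22387 × 10^6 ≈ 5.66 × 10^6 cm³.

5.66 × 10^6 cm³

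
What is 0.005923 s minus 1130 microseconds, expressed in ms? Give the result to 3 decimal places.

4.793 ms

0.005923 s = 5.92300 ms and 1130 μs = 1.13000 ms.
5.92300 − 1.13000 ≈ 4.793 ms.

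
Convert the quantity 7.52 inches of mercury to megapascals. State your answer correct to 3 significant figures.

1 inHg = 0.00338639 MPa.
Thus 7.52 × 0.00338639 ≈ 0.0255 MPa.

0.0255 megapascals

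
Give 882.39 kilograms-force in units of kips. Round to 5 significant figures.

1 kilogram-force = 0.00220462 kip.
So 882.39 × 0.00220462 ≈ 1.9453 kip.

1.9453 kip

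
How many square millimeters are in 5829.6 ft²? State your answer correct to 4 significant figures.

1 ft² = 92903.0 square millimeters.
5829.6 × 92903.0 ≈ 5.416e+8 mm².

5.416e+8 mm²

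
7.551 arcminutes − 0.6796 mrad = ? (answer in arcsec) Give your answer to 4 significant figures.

7.551 arcmin = 453.060 arcsec and 0.6796 mrad = 140.178 arcsec.
453.060 − 140.178 ≈ 312.9 arcsec.

312.9 arcsec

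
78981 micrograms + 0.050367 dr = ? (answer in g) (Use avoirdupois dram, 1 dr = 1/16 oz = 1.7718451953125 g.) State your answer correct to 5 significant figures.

0.16822 grams

78981 μg = 0.0789810 g and 0.050367 dr = 0.0892425 g.
0.0789810 + 0.0892425 ≈ 0.16822 g.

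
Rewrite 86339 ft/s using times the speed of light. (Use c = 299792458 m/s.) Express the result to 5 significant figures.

1 foot per second = 1.01670 × 10^-9 times the speed of light.
So 86339 × 1.01670 × 10^-9 ≈ 8.7781 × 10^-5 c.

8.7781 × 10^-5 c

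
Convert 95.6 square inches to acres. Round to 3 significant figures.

1 square inch = 1.59423e-7 acre.
Then 95.6 × 1.59423e-7 ≈ 1.52e-5 acre.

1.52e-5 acre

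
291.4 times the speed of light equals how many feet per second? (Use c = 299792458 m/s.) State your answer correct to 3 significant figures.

1 speed of light = 9.83571 × 10^8 feet per second.
291.4 × 9.83571 × 10^8 ≈ 2.87 × 10^11 ft/s.

2.87 × 10^11 ft/s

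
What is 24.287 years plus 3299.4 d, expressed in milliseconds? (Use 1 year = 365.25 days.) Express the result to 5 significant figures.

24.287 yr = 7.66439 × 10^11 ms and 3299.4 d = 2.85068 × 10^11 ms.
7.66439 × 10^11 + 2.85068 × 10^11 ≈ 1.0515 × 10^12 ms.

1.0515 × 10^12 ms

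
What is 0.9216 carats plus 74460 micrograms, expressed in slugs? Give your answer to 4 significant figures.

1.773 × 10^-5 slugs

0.9216 ct = 1.26299 × 10^-5 slug and 74460 μg = 5.10213 × 10^-6 slug.
1.26299 × 10^-5 + 5.10213 × 10^-6 ≈ 1.773 × 10^-5 slug.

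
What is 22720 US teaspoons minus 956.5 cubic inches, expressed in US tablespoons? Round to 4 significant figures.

6513 US tablespoons

22720 US tsp = 7573.33 US tbsp and 956.5 in³ = 1060.02 US tbsp.
7573.33 − 1060.02 ≈ 6513 US tbsp.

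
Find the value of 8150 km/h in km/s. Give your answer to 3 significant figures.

2.26 kilometers per second

1 km/h = 0.000277778 km/s.
Then 8150 × 0.000277778 ≈ 2.26 km/s.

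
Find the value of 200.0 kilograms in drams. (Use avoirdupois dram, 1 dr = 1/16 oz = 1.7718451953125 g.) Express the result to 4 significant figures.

1 kilogram = 564.383 drams.
200.0 × 564.383 ≈ 112900 dr.

112900 drams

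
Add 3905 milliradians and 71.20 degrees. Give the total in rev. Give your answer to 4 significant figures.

0.8193 revolutions

3905 mrad = 0.621500 rev and 71.20 ° = 0.197778 rev.
0.621500 + 0.197778 ≈ 0.8193 rev.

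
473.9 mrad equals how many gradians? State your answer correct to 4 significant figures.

1 milliradian = 0.0636620 gradians.
Thus 473.9 × 0.0636620 ≈ 30.17 grad.

30.17 gradians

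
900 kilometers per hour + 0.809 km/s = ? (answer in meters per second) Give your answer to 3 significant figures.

900 km/h = 250.000 m/s and 0.809 km/s = 809.000 m/s.
250.000 + 809.000 ≈ 1060 m/s.

1060 m/s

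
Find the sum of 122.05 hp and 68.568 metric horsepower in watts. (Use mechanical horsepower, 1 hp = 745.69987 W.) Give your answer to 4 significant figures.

141400 W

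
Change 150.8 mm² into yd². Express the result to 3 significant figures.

1 square millimeter = 1.19599 × 10^-6 yd².
Then 150.8 × 1.19599 × 10^-6 ≈ 0.000180 yd².

0.000180 square yards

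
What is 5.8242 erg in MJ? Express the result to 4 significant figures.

5.824 × 10^-13 MJ

1 erg = 1.00000 × 10^-13 megajoules.
Thus 5.8242 × 1.00000 × 10^-13 ≈ 5.824 × 10^-13 MJ.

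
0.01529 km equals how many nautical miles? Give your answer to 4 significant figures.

0.008256 nautical miles

1 km = 0.539957 nautical miles.
Then 0.01529 × 0.539957 ≈ 0.008256 nmi.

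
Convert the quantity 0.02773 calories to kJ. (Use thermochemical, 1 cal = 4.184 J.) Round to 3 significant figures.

1 calorie = 0.00418400 kJ.
So 0.02773 × 0.00418400 ≈ 0.000116 kJ.

0.000116 kilojoules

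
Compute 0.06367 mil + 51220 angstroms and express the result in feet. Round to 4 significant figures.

2.211 × 10^-5 ft

0.06367 mil = 5.30583 × 10^-6 ft and 51220 Å = 1.68045 × 10^-5 ft.
5.30583 × 10^-6 + 1.68045 × 10^-5 ≈ 2.211 × 10^-5 ft.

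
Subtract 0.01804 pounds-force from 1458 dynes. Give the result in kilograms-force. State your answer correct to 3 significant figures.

1458 dyn = 0.00148675 kgf and 0.01804 lbf = 0.00818281 kgf.
0.00148675 − 0.00818281 ≈ -0.00670 kgf.

-0.00670 kilograms-force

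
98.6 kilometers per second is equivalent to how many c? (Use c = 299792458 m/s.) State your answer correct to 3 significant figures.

1 km/s = 3.33564 × 10^-6 c.
Thus 98.6 × 3.33564 × 10^-6 ≈ 0.000329 c.

0.000329 c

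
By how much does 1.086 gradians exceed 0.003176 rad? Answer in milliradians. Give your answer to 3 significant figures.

13.9 mrad

1.086 grad = 17.0588 mrad and 0.003176 rad = 3.17600 mrad.
17.0588 − 3.17600 ≈ 13.9 mrad.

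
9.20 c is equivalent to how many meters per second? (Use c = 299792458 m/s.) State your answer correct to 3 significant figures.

1 c = 2.99792 × 10^8 meters per second.
Thus 9.20 × 2.99792 × 10^8 ≈ 2.76 × 10^9 m/s.

2.76 × 10^9 m/s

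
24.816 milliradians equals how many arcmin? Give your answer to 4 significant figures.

85.31 arcmin

1 mrad = 3.43775 arcminutes.
24.816 × 3.43775 ≈ 85.31 arcmin.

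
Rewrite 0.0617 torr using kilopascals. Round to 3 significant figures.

0.00823 kilopascals

1 torr = 0.133322 kPa.
0.0617 × 0.133322 ≈ 0.00823 kPa.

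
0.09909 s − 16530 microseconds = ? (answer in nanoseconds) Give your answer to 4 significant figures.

8.256 × 10^7 nanoseconds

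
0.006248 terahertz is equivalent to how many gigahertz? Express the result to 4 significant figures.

1 THz = 1000.00 GHz.
Then 0.006248 × 1000.00 ≈ 6.248 GHz.

6.248 gigahertz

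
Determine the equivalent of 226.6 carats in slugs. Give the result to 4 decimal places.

1 ct = 1.37044e-5 slugs.
226.6 × 1.37044e-5 ≈ 0.0031 slug.

0.0031 slugs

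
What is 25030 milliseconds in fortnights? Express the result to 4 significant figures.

1 millisecond = 8.26720e-10 fortnights.
Thus 25030 × 8.26720e-10 ≈ 2.069e-5 fortnight.

2.069e-5 fortnights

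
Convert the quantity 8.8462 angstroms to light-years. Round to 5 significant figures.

9.3504e-26 light-years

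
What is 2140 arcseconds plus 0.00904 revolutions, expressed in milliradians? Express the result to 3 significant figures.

67.2 mrad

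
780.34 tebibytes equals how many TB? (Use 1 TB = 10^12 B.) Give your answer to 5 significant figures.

1 tebibyte = 1.09951 TB.
780.34 × 1.09951 ≈ 857.99 TB.

857.99 TB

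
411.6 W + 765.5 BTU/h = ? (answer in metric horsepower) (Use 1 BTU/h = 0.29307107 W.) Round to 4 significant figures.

0.8646 metric horsepower

411.6 W = 0.559620 PS and 765.5 BTU/h = 0.305026 PS.
0.559620 + 0.305026 ≈ 0.8646 PS.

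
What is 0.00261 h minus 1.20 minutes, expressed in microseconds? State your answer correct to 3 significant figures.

-6.26e+7 microseconds

0.00261 h = 9.39600e+6 μs and 1.20 min = 7.20000e+7 μs.
9.39600e+6 − 7.20000e+7 ≈ -6.26e+7 μs.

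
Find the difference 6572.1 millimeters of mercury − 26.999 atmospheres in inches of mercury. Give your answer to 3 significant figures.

-549 inHg

6572.1 mmHg = 258.744 inHg and 26.999 atm = 807.844 inHg.
258.744 − 807.844 ≈ -549 inHg.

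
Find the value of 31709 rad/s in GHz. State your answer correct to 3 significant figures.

5.05 × 10^-6 gigahertz

1 rad/s = 1.59155 × 10^-10 GHz.
So 31709 × 1.59155 × 10^-10 ≈ 5.05 × 10^-6 GHz.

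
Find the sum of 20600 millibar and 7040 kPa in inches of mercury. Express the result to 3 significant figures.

2690 inches of mercury

20600 mbar = 608.318 inHg and 7040 kPa = 2078.91 inHg.
608.318 + 2078.91 ≈ 2690 inHg.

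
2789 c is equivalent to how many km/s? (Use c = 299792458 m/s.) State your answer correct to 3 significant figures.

8.36e+8 km/s

1 c = 299792 km/s.
Then 2789 × 299792 ≈ 8.36e+8 km/s.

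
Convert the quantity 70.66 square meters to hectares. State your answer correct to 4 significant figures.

0.007066 hectares

1 m² = 0.000100000 hectares.
70.66 × 0.000100000 ≈ 0.007066 ha.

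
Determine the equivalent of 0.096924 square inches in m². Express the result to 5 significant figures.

6.2531e-5 m²

1 in² = 0.000645160 m².
Then 0.096924 × 0.000645160 ≈ 6.2531e-5 m².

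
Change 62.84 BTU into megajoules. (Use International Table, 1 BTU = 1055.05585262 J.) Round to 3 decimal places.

0.066 megajoules

1 BTU = 0.00105506 MJ.
Then 62.84 × 0.00105506 ≈ 0.066 MJ.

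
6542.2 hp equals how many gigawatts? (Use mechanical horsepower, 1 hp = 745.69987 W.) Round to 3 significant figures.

0.00488 GW

1 horsepower = 7.45700 × 10^-7 GW.
So 6542.2 × 7.45700 × 10^-7 ≈ 0.00488 GW.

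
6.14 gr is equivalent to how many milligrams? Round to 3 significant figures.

1 grain = 64.7989 milligrams.
So 6.14 × 64.7989 ≈ 398 mg.

398 milligrams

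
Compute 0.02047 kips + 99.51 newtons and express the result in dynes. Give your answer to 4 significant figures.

1.906e+7 dynes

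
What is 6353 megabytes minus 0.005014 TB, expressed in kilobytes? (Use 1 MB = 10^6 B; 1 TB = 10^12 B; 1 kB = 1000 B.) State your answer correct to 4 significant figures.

1.339 × 10^6 kilobytes

6353 MB = 6.35300 × 10^6 kB and 0.005014 TB = 5.01400 × 10^6 kB.
6.35300 × 10^6 − 5.01400 × 10^6 ≈ 1.339 × 10^6 kB.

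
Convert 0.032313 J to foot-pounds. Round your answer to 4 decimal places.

1 J = 0.737562 foot-pounds.
Then 0.032313 × 0.737562 ≈ 0.0238 ft·lbf.

0.0238 ft·lbf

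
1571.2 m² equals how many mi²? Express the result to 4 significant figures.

0.0006066 square miles

1 square meter = 3.86102 × 10^-7 square miles.
Then 1571.2 × 3.86102 × 10^-7 ≈ 0.0006066 mi².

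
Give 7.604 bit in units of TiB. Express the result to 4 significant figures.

1 bit = 1.13687 × 10^-13 TiB.
7.604 × 1.13687 × 10^-13 ≈ 8.645 × 10^-13 TiB.

8.645 × 10^-13 tebibytes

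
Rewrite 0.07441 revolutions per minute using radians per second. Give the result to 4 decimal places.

0.0078 rad/s

1 revolution per minute = 0.104720 radians per second.
0.07441 × 0.104720 ≈ 0.0078 rad/s.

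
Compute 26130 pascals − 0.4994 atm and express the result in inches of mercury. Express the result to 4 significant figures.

-7.226 inHg

26130 Pa = 7.716185 inHg and 0.4994 atm = 14.94268 inHg.
7.716185 − 14.94268 ≈ -7.226 inHg.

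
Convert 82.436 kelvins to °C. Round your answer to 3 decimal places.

-190.714 degrees Celsius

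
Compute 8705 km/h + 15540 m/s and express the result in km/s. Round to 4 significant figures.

17.96 km/s

8705 km/h = 2.41806 km/s and 15540 m/s = 15.5400 km/s.
2.41806 + 15.5400 ≈ 17.96 km/s.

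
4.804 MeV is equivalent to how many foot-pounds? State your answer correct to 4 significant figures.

1 MeV = 1.18170e-13 ft·lbf.
4.804 × 1.18170e-13 ≈ 5.677e-13 ft·lbf.

5.677e-13 foot-pounds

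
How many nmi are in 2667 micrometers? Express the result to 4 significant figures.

1.440e-6 nautical miles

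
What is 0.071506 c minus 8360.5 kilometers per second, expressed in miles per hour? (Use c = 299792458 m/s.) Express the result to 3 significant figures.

0.071506 c = 4.79531 × 10^7 mph and 8360.5 km/s = 1.87019 × 10^7 mph.
4.79531 × 10^7 − 1.87019 × 10^7 ≈ 2.93 × 10^7 mph.

2.93 × 10^7 mph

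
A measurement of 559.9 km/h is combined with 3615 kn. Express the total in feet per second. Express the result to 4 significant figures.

6612 feet per second

559.9 km/h = 510.262 ft/s and 3615 kn = 6101.43 ft/s.
510.262 + 6101.43 ≈ 6612 ft/s.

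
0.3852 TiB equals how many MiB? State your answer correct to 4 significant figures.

1 tebibyte = 1.04858 × 10^6 mebibytes.
So 0.3852 × 1.04858 × 10^6 ≈ 403900 MiB.

403900 mebibytes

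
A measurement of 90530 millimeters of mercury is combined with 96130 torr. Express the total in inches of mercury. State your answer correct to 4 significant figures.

7349 inches of mercury

90530 mmHg = 3564.17 inHg and 96130 torr = 3784.65 inHg.
3564.17 + 3784.65 ≈ 7349 inHg.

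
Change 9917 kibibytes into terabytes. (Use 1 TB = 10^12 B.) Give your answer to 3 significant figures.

1.02 × 10^-5 TB

1 KiB = 1.02400 × 10^-9 TB.
Thus 9917 × 1.02400 × 10^-9 ≈ 1.02 × 10^-5 TB.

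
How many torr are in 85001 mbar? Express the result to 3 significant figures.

63800 torr

1 mbar = 0.750062 torr.
Then 85001 × 0.750062 ≈ 63800 torr.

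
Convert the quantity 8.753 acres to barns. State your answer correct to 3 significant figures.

1 acre = 4.04686 × 10^31 barn.
So 8.753 × 4.04686 × 10^31 ≈ 3.54 × 10^32 barn.

3.54 × 10^32 barns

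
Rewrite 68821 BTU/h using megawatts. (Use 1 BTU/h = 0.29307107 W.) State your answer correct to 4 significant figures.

1 BTU per hour = 2.93071e-7 MW.
Then 68821 × 2.93071e-7 ≈ 0.02017 MW.

0.02017 megawatts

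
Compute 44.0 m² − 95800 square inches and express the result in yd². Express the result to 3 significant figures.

-21.3 yd²

44.0 m² = 52.6236 yd² and 95800 in² = 73.9198 yd².
52.6236 − 73.9198 ≈ -21.3 yd².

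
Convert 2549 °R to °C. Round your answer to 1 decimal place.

°R = (°C + 273.15) × 9/5.
Applying the formula gives 1143.0 °C.

1143.0 °C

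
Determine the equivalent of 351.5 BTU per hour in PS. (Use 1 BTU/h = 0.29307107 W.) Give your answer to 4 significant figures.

0.1401 metric horsepower

1 BTU/h = 0.000398466 PS.
351.5 × 0.000398466 ≈ 0.1401 PS.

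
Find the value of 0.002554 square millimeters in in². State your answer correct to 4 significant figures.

1 mm² = 0.00155000 in².
So 0.002554 × 0.00155000 ≈ 3.959e-6 in².

3.959e-6 in²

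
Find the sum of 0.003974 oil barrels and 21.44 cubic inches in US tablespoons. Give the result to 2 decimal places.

0.003974 bbl = 42.7284 US tbsp and 21.44 in³ = 23.7603 US tbsp.
42.7284 + 23.7603 ≈ 66.49 US tbsp.

66.49 US tbsp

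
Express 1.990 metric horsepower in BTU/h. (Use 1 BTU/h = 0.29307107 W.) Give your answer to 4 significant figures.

1 metric horsepower = 2509.63 BTU/h.
So 1.990 × 2509.63 ≈ 4994 BTU/h.

4994 BTU/h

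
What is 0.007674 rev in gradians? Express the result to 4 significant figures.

3.070 grad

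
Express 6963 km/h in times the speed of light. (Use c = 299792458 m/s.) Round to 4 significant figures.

6.452 × 10^-6 c

1 kilometer per hour = 9.26567 × 10^-10 c.
So 6963 × 9.26567 × 10^-10 ≈ 6.452 × 10^-6 c.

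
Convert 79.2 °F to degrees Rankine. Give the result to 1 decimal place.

°R = °F + 459.67.
Applying the formula gives 538.9 °R.

538.9 °R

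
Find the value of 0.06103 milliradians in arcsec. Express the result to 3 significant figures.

1 milliradian = 206.265 arcsec.
Thus 0.06103 × 206.265 ≈ 12.6 arcsec.

12.6 arcseconds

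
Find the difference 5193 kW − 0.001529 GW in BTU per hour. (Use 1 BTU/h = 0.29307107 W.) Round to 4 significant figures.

5193 kW = 1.77193e+7 BTU/h and 0.001529 GW = 5.21716e+6 BTU/h.
1.77193e+7 − 5.21716e+6 ≈ 1.250e+7 BTU/h.

1.250e+7 BTU/h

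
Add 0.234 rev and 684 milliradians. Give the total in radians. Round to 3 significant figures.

2.15 radians

0.234 rev = 1.47027 rad and 684 mrad = 0.684000 rad.
1.47027 + 0.684000 ≈ 2.15 rad.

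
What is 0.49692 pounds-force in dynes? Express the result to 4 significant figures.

1 pound-force = 444822 dynes.
Thus 0.49692 × 444822 ≈ 221000 dyn.

221000 dyn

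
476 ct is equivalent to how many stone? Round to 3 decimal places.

0.015 stone

1 carat = 3.14946e-5 st.
476 × 3.14946e-5 ≈ 0.015 st.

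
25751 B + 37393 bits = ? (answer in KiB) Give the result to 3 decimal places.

25751 B = 25.1475 KiB and 37393 bit = 4.56458 KiB.
25.1475 + 4.56458 ≈ 29.712 KiB.

29.712 kibibytes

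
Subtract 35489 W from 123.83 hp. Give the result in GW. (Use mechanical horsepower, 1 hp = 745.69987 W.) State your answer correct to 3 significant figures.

123.83 hp = 9.23400e-5 GW and 35489 W = 3.54890e-5 GW.
9.23400e-5 − 3.54890e-5 ≈ 5.69e-5 GW.

5.69e-5 GW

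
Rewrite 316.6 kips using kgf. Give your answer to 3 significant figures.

144000 kgf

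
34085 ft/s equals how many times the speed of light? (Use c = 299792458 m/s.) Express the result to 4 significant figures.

1 foot per second = 1.01670e-9 c.
34085 × 1.01670e-9 ≈ 3.465e-5 c.

3.465e-5 times the speed of light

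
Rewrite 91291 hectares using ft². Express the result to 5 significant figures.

1 ha = 107639 square feet.
91291 × 107639 ≈ 9.8265e+9 ft².

9.8265e+9 square feet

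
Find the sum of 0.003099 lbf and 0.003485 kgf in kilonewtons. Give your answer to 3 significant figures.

4.80 × 10^-5 kN

0.003099 lbf = 1.37850 × 10^-5 kN and 0.003485 kgf = 3.41762 × 10^-5 kN.
1.37850 × 10^-5 + 3.41762 × 10^-5 ≈ 4.80 × 10^-5 kN.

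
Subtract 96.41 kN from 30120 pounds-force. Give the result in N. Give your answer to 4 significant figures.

30120 lbf = 133980 N and 96.41 kN = 96410.0 N.
133980 − 96410.0 ≈ 37570 N.

37570 N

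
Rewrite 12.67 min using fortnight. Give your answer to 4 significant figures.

1 min = 4.96032 × 10^-5 fortnights.
12.67 × 4.96032 × 10^-5 ≈ 0.0006285 fortnight.

0.0006285 fortnights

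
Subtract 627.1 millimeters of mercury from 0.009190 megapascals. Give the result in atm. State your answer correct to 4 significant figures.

-0.7344 atm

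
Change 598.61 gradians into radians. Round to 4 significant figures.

9.403 rad

1 grad = 0.0157080 radians.
Then 598.61 × 0.0157080 ≈ 9.403 rad.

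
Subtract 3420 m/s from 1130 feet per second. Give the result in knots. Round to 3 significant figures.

-5980 kn

1130 ft/s = 669.507 kn and 3420 m/s = 6647.95 kn.
669.507 − 6647.95 ≈ -5980 kn.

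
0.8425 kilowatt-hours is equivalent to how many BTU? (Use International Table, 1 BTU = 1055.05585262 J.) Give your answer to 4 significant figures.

2875 BTU

1 kWh = 3412.14 BTU.
Then 0.8425 × 3412.14 ≈ 2875 BTU.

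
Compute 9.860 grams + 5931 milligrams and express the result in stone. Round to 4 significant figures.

0.002487 st

9.860 g = 0.00155268 st and 5931 mg = 0.000933973 st.
0.00155268 + 0.000933973 ≈ 0.002487 st.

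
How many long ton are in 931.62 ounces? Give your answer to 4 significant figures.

1 ounce = 2.79018e-5 long ton.
Then 931.62 × 2.79018e-5 ≈ 0.02599 long ton.

0.02599 long ton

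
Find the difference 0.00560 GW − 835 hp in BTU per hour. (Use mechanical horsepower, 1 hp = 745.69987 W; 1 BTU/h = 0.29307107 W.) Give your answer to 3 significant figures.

1.70e+7 BTU per hour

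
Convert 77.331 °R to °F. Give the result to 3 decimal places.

-382.339 °F

°R = °F + 459.67.
Applying the formula gives -382.339 °F.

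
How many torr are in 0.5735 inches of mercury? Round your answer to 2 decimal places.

14.57 torr

1 inch of mercury = 25.4000 torr.
Thus 0.5735 × 25.4000 ≈ 14.57 torr.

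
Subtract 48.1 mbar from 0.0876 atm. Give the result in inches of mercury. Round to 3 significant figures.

0.0876 atm = 2.62110 inHg and 48.1 mbar = 1.42039 inHg.
2.62110 − 1.42039 ≈ 1.20 inHg.

1.20 inHg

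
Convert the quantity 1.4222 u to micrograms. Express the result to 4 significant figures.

2.362e-18 micrograms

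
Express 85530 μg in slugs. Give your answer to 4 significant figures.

1 microgram = 6.85218 × 10^-11 slug.
85530 × 6.85218 × 10^-11 ≈ 5.861 × 10^-6 slug.

5.861 × 10^-6 slug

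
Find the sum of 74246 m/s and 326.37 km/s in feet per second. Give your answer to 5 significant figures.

74246 m/s = 243589 ft/s and 326.37 km/s = 1.07077e+6 ft/s.
243589 + 1.07077e+6 ≈ 1.3144e+6 ft/s.

1.3144e+6 ft/s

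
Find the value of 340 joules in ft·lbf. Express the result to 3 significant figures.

1 joule = 0.737562 foot-pounds.
340 × 0.737562 ≈ 251 ft·lbf.

251 ft·lbf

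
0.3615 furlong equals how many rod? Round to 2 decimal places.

1 furlong = 40.0000 rods.
Thus 0.3615 × 40.0000 ≈ 14.46 rod.

14.46 rod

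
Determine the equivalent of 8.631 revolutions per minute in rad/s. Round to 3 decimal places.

0.904 rad/s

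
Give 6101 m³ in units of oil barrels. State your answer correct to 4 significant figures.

38370 bbl

1 cubic meter = 6.28981 bbl.
So 6101 × 6.28981 ≈ 38370 bbl.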